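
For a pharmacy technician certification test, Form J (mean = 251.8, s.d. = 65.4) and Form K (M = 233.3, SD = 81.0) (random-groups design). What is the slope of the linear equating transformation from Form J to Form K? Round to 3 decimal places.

A = SD_Y / SD_X = 81.0 / 65.4 = 1.239

1.239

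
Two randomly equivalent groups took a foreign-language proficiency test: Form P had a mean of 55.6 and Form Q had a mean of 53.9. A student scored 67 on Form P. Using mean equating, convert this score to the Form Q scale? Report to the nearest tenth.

65.3

Mean equating: y = x + (M_Y − M_X) = 67 + (53.9 − 55.6) = 65.3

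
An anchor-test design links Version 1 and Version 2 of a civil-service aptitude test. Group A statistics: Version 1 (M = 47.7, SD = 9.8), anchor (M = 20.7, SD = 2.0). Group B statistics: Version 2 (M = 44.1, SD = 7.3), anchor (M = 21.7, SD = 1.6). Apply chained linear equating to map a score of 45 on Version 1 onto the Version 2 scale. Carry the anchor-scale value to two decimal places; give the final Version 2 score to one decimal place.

Version 1 → anchor (Group A): v = (2.0/9.8)(45 − 47.7) + 20.7 = 20.15
anchor → Version 2 (Group B): y = (7.3/1.6)(20.15 − 21.7) + 44.1 = 37.0

37.0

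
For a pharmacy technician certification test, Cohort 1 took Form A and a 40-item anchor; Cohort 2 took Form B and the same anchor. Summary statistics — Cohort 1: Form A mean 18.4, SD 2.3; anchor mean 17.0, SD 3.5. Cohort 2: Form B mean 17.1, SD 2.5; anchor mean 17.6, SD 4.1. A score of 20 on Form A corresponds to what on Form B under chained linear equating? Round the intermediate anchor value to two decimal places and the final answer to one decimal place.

18.2

Form A → anchor (Cohort 1): v = (3.5/2.3)(20 − 18.4) + 17.0 = 19.43
anchor → Form B (Cohort 2): y = (2.5/4.1)(19.43 − 17.6) + 17.1 = 18.2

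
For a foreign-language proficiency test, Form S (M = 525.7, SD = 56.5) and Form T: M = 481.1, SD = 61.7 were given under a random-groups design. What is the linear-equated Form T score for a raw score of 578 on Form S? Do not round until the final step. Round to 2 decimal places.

538.21

Linear equating: y = (SD_Y/SD_X)(x − M_X) + M_Y
y = (61.7/56.5)(578 − 525.7) + 481.1
y = 1.092035 × 52.3 + 481.1 = 57.1135 + 481.1 = 538.21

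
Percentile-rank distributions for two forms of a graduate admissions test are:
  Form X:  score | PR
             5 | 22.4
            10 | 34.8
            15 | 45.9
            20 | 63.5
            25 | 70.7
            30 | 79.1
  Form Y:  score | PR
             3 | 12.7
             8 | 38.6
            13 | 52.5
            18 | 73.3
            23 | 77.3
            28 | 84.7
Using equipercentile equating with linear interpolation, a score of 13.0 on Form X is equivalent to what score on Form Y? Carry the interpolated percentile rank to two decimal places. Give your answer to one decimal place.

PR of 13.0 on Form X: 34.8 + (13.0 − 10)/(15 − 10) × (45.9 − 34.8) = 41.46
On Form Y, PR 41.46 falls between score 8 (PR 38.6) and 13 (PR 52.5).
Interpolate: 8 + (41.46 − 38.6)/(52.5 − 38.6) × (13 − 8) = 9.0

9.0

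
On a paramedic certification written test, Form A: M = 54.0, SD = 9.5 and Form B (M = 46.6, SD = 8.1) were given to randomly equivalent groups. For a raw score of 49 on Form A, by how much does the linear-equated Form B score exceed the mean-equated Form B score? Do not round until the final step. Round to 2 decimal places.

0.74

Mean-equated: 49 + (46.6 − 54.0) = 41.60
Linear-equated: (8.1/9.5)(49 − 54.0) + 46.6 = 42.337
Difference = 42.337 − 41.60 = 0.74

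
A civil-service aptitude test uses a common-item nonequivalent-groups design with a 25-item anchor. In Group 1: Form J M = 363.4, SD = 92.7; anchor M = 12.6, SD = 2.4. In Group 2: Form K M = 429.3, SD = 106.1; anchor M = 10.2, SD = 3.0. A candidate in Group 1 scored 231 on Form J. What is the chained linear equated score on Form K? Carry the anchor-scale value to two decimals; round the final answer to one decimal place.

Form J → anchor (Group 1): v = (2.4/92.7)(231 − 363.4) + 12.6 = 9.17
anchor → Form K (Group 2): y = (106.1/3.0)(9.17 − 10.2) + 429.3 = 392.9

392.9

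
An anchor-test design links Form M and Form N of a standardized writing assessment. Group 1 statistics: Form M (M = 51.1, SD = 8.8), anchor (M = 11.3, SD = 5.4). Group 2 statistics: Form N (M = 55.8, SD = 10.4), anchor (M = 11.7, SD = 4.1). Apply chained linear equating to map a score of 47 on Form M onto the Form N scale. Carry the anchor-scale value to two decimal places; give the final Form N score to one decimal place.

48.4

Form M → anchor (Group 1): v = (5.4/8.8)(47 − 51.1) + 11.3 = 8.78
anchor → Form N (Group 2): y = (10.4/4.1)(8.78 − 11.7) + 55.8 = 48.4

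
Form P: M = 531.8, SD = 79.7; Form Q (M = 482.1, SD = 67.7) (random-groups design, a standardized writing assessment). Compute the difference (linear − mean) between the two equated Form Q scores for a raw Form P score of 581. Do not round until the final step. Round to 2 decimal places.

Mean-equated: 581 + (482.1 − 531.8) = 531.30
Linear-equated: (67.7/79.7)(581 − 531.8) + 482.1 = 523.892
Difference = 523.892 − 531.30 = -7.41

-7.41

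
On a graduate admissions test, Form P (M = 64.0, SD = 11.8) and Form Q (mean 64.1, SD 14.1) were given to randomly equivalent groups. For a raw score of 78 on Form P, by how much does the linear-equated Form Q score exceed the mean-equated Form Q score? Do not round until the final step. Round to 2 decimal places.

Mean-equated: 78 + (64.1 − 64.0) = 78.10
Linear-equated: (14.1/11.8)(78 − 64.0) + 64.1 = 80.829
Difference = 80.829 − 78.10 = 2.73

2.73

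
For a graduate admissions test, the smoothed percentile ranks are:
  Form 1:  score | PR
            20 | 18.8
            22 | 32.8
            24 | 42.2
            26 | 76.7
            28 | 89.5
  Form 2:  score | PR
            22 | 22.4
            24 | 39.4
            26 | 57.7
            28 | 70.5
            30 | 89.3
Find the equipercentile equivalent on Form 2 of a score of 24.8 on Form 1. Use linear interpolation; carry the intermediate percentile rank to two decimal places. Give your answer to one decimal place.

PR of 24.8 on Form 1: 42.2 + (24.8 − 24)/(26 − 24) × (76.7 − 42.2) = 56.00
On Form 2, PR 56.00 falls between score 24 (PR 39.4) and 26 (PR 57.7).
Interpolate: 24 + (56.00 − 39.4)/(57.7 − 39.4) × (26 − 24) = 25.8

25.8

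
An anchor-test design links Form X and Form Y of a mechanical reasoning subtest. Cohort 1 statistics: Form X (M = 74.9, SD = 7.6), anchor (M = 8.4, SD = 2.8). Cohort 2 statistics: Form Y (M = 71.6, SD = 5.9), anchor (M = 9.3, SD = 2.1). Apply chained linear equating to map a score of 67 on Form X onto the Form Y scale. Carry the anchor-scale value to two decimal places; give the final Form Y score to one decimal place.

Form X → anchor (Cohort 1): v = (2.8/7.6)(67 − 74.9) + 8.4 = 5.49
anchor → Form Y (Cohort 2): y = (5.9/2.1)(5.49 − 9.3) + 71.6 = 60.9

60.9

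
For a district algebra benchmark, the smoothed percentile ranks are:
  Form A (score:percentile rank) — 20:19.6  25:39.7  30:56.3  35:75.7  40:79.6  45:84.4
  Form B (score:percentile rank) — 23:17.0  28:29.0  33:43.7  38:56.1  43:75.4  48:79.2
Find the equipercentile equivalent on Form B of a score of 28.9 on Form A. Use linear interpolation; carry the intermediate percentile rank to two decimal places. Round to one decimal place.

36.6

PR of 28.9 on Form A: 39.7 + (28.9 − 25)/(30 − 25) × (56.3 − 39.7) = 52.65
On Form B, PR 52.65 falls between score 33 (PR 43.7) and 38 (PR 56.1).
Interpolate: 33 + (52.65 − 43.7)/(56.1 − 43.7) × (38 − 33) = 36.6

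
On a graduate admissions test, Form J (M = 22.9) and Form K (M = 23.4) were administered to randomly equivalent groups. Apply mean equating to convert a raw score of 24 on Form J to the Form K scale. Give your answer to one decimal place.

Mean equating: y = x + (M_Y − M_X) = 24 + (23.4 − 22.9) = 24.5

24.5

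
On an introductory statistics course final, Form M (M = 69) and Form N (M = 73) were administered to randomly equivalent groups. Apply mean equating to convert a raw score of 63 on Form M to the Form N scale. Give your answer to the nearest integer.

Mean equating: y = x + (M_Y − M_X) = 63 + (73 − 69) = 67

67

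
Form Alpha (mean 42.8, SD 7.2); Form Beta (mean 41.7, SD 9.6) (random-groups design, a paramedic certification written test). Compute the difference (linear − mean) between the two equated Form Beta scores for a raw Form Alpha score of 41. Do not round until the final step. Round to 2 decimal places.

-0.60

Mean-equated: 41 + (41.7 − 42.8) = 39.90
Linear-equated: (9.6/7.2)(41 − 42.8) + 41.7 = 39.300
Difference = 39.300 − 39.90 = -0.60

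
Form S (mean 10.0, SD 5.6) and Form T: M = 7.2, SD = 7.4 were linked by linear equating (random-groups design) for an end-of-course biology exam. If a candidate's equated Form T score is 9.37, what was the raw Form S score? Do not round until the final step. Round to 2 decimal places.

11.64

Invert y = (SD_Y/SD_X)(x − M_X) + M_Y:
x = (SD_X/SD_Y)(y − M_Y) + M_X = (5.6/7.4)(9.37 − 7.2) + 10.0
x = 0.756757 × 2.170 + 10.0 = 11.64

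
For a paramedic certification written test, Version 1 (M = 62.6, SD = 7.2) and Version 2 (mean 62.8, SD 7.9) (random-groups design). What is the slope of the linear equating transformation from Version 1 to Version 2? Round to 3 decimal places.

A = SD_Y / SD_X = 7.9 / 7.2 = 1.097

1.097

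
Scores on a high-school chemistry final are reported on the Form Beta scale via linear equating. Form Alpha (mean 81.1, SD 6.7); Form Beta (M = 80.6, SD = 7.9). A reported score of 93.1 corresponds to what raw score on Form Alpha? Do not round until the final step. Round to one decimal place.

91.7

Invert y = (SD_Y/SD_X)(x − M_X) + M_Y:
x = (SD_X/SD_Y)(y − M_Y) + M_X = (6.7/7.9)(93.1 − 80.6) + 81.1
x = 0.848101 × 12.500 + 81.1 = 91.7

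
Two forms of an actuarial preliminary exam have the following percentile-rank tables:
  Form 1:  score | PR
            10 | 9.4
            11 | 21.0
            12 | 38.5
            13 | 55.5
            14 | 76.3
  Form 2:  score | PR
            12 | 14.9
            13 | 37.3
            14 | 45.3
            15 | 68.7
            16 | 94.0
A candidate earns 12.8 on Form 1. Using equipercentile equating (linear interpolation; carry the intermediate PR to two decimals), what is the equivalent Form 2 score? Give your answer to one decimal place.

PR of 12.8 on Form 1: 38.5 + (12.8 − 12)/(13 − 12) × (55.5 − 38.5) = 52.10
On Form 2, PR 52.10 falls between score 14 (PR 45.3) and 15 (PR 68.7).
Interpolate: 14 + (52.10 − 45.3)/(68.7 − 45.3) × (15 − 14) = 14.3

14.3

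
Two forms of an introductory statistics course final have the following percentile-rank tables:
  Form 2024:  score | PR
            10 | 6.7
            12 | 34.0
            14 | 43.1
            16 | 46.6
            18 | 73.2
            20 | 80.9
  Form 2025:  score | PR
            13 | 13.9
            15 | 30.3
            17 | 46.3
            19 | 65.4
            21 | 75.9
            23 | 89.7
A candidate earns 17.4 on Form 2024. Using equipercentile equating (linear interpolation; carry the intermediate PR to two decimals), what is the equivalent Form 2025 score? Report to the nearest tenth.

PR of 17.4 on Form 2024: 46.6 + (17.4 − 16)/(18 − 16) × (73.2 − 46.6) = 65.22
On Form 2025, PR 65.22 falls between score 17 (PR 46.3) and 19 (PR 65.4).
Interpolate: 17 + (65.22 − 46.3)/(65.4 − 46.3) × (19 − 17) = 19.0

19.0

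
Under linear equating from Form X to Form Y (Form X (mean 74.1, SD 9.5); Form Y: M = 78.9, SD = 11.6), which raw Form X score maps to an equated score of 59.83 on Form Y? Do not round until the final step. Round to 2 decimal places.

Invert y = (SD_Y/SD_X)(x − M_X) + M_Y:
x = (SD_X/SD_Y)(y − M_Y) + M_X = (9.5/11.6)(59.83 − 78.9) + 74.1
x = 0.818966 × -19.070 + 74.1 = 58.48

58.48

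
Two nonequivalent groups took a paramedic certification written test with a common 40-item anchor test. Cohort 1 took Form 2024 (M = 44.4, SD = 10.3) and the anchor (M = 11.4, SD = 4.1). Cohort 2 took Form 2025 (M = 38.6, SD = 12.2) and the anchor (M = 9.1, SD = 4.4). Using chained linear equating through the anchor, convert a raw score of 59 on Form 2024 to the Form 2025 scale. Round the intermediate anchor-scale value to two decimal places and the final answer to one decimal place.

Form 2024 → anchor (Cohort 1): v = (4.1/10.3)(59 − 44.4) + 11.4 = 17.21
anchor → Form 2025 (Cohort 2): y = (12.2/4.4)(17.21 − 9.1) + 38.6 = 61.1

61.1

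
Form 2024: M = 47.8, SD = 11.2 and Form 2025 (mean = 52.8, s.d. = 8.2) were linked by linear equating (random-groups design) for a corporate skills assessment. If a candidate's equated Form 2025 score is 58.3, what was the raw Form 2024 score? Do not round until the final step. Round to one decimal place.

55.3

Invert y = (SD_Y/SD_X)(x − M_X) + M_Y:
x = (SD_X/SD_Y)(y − M_Y) + M_X = (11.2/8.2)(58.3 − 52.8) + 47.8
x = 1.365854 × 5.500 + 47.8 = 55.3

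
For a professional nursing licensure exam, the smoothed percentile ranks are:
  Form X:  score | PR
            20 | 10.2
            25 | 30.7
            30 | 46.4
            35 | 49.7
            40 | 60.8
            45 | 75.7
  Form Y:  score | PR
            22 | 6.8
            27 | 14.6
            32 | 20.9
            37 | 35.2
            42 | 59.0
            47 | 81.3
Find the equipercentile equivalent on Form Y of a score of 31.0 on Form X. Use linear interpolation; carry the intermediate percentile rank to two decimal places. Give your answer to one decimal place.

39.5

PR of 31.0 on Form X: 46.4 + (31.0 − 30)/(35 − 30) × (49.7 − 46.4) = 47.06
On Form Y, PR 47.06 falls between score 37 (PR 35.2) and 42 (PR 59.0).
Interpolate: 37 + (47.06 − 35.2)/(59.0 − 35.2) × (42 − 37) = 39.5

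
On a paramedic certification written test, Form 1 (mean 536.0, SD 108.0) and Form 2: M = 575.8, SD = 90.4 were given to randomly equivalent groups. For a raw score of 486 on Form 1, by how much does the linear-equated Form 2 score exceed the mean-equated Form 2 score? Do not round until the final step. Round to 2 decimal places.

8.15

Mean-equated: 486 + (575.8 − 536.0) = 525.80
Linear-equated: (90.4/108.0)(486 − 536.0) + 575.8 = 533.948
Difference = 533.948 − 525.80 = 8.15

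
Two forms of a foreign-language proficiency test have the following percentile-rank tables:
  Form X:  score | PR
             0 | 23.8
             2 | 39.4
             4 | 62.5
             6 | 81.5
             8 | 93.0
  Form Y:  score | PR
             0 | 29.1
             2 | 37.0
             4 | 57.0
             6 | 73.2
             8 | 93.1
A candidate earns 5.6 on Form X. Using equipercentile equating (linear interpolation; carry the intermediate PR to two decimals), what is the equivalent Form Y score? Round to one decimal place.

PR of 5.6 on Form X: 62.5 + (5.6 − 4)/(6 − 4) × (81.5 − 62.5) = 77.70
On Form Y, PR 77.70 falls between score 6 (PR 73.2) and 8 (PR 93.1).
Interpolate: 6 + (77.70 − 73.2)/(93.1 − 73.2) × (8 − 6) = 6.5

6.5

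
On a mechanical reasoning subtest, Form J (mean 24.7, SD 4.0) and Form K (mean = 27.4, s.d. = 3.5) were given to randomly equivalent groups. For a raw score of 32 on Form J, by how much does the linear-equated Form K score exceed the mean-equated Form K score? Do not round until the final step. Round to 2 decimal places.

-0.91

Mean-equated: 32 + (27.4 − 24.7) = 34.70
Linear-equated: (3.5/4.0)(32 − 24.7) + 27.4 = 33.788
Difference = 33.788 − 34.70 = -0.91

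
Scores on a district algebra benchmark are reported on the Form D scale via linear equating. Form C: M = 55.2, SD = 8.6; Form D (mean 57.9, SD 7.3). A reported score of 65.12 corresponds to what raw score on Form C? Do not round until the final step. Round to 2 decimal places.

63.71

Invert y = (SD_Y/SD_X)(x − M_X) + M_Y:
x = (SD_X/SD_Y)(y − M_Y) + M_X = (8.6/7.3)(65.12 − 57.9) + 55.2
x = 1.178082 × 7.220 + 55.2 = 63.71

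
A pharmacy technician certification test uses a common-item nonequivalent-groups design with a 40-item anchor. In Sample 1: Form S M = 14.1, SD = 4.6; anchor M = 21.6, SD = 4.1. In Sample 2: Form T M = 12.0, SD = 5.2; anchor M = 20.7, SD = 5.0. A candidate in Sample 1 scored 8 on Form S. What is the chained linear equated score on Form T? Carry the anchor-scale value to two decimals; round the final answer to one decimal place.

7.3

Form S → anchor (Sample 1): v = (4.1/4.6)(8 − 14.1) + 21.6 = 16.16
anchor → Form T (Sample 2): y = (5.2/5.0)(16.16 − 20.7) + 12.0 = 7.3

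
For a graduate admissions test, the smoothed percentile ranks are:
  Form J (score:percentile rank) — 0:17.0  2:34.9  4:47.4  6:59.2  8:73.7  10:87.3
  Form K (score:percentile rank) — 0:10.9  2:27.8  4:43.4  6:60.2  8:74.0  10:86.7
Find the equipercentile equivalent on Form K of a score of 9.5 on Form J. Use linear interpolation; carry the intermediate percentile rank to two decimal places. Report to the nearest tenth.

PR of 9.5 on Form J: 73.7 + (9.5 − 8)/(10 − 8) × (87.3 − 73.7) = 83.90
On Form K, PR 83.90 falls between score 8 (PR 74.0) and 10 (PR 86.7).
Interpolate: 8 + (83.90 − 74.0)/(86.7 − 74.0) × (10 − 8) = 9.6

9.6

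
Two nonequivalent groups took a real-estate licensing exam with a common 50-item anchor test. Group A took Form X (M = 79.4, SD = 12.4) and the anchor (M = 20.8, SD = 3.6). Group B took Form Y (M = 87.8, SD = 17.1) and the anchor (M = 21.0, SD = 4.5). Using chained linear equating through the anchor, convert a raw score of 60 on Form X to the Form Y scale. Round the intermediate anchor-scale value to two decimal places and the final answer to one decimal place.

65.6

Form X → anchor (Group A): v = (3.6/12.4)(60 − 79.4) + 20.8 = 15.17
anchor → Form Y (Group B): y = (17.1/4.5)(15.17 − 21.0) + 87.8 = 65.6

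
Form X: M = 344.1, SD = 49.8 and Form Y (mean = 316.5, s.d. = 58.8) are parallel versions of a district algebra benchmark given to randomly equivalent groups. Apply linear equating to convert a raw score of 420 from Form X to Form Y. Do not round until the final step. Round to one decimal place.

406.1

Linear equating: y = (SD_Y/SD_X)(x − M_X) + M_Y
y = (58.8/49.8)(420 − 344.1) + 316.5
y = 1.180723 × 75.9 + 316.5 = 89.6169 + 316.5 = 406.1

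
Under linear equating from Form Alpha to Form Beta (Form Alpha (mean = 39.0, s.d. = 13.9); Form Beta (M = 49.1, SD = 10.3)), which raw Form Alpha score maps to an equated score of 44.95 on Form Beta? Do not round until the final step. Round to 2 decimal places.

Invert y = (SD_Y/SD_X)(x − M_X) + M_Y:
x = (SD_X/SD_Y)(y − M_Y) + M_X = (13.9/10.3)(44.95 − 49.1) + 39.0
x = 1.349515 × -4.150 + 39.0 = 33.40

33.40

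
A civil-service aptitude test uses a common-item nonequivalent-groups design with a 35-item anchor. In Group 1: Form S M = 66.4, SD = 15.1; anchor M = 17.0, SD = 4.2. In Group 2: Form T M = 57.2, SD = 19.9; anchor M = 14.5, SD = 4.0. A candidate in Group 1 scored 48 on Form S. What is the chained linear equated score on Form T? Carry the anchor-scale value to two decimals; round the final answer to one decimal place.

Form S → anchor (Group 1): v = (4.2/15.1)(48 − 66.4) + 17.0 = 11.88
anchor → Form T (Group 2): y = (19.9/4.0)(11.88 − 14.5) + 57.2 = 44.2

44.2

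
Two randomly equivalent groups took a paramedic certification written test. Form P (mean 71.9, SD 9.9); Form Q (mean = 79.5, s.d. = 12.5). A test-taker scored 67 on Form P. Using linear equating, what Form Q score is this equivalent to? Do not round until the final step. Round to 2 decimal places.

Linear equating: y = (SD_Y/SD_X)(x − M_X) + M_Y
y = (12.5/9.9)(67 − 71.9) + 79.5
y = 1.262626 × -4.9 + 79.5 = -6.1869 + 79.5 = 73.31

73.31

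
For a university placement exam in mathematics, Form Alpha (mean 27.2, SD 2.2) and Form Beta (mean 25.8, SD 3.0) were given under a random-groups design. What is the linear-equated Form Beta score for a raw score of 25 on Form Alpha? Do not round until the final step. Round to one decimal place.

22.8

Linear equating: y = (SD_Y/SD_X)(x − M_X) + M_Y
y = (3.0/2.2)(25 − 27.2) + 25.8
y = 1.363636 × -2.2 + 25.8 = -3.0000 + 25.8 = 22.8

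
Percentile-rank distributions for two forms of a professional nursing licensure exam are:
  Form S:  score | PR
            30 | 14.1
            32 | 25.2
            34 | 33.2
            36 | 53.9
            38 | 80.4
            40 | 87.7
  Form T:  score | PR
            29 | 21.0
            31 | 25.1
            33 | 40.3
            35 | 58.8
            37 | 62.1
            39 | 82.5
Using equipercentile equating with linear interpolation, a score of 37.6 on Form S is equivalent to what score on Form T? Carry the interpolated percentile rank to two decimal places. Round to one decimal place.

38.3

PR of 37.6 on Form S: 53.9 + (37.6 − 36)/(38 − 36) × (80.4 − 53.9) = 75.10
On Form T, PR 75.10 falls between score 37 (PR 62.1) and 39 (PR 82.5).
Interpolate: 37 + (75.10 − 62.1)/(82.5 − 62.1) × (39 − 37) = 38.3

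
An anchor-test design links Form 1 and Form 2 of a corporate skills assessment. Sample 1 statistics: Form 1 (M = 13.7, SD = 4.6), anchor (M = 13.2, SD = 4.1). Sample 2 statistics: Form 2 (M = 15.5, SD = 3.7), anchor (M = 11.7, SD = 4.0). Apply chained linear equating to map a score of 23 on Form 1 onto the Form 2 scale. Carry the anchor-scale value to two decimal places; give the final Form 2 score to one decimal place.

Form 1 → anchor (Sample 1): v = (4.1/4.6)(23 − 13.7) + 13.2 = 21.49
anchor → Form 2 (Sample 2): y = (3.7/4.0)(21.49 − 11.7) + 15.5 = 24.6

24.6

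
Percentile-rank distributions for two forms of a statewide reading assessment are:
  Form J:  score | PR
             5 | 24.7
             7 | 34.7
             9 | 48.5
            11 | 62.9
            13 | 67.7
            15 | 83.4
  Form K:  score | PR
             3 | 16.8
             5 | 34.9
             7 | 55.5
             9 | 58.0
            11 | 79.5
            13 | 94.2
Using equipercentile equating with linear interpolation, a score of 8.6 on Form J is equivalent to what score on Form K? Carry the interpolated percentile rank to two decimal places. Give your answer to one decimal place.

6.1

PR of 8.6 on Form J: 34.7 + (8.6 − 7)/(9 − 7) × (48.5 − 34.7) = 45.74
On Form K, PR 45.74 falls between score 5 (PR 34.9) and 7 (PR 55.5).
Interpolate: 5 + (45.74 − 34.9)/(55.5 − 34.9) × (7 − 5) = 6.1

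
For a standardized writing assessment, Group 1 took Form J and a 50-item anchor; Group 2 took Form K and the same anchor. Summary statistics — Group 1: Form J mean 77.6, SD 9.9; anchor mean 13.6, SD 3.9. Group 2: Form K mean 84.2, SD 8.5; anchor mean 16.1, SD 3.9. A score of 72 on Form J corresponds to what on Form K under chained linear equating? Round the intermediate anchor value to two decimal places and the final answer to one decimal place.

Form J → anchor (Group 1): v = (3.9/9.9)(72 − 77.6) + 13.6 = 11.39
anchor → Form K (Group 2): y = (8.5/3.9)(11.39 − 16.1) + 84.2 = 73.9

73.9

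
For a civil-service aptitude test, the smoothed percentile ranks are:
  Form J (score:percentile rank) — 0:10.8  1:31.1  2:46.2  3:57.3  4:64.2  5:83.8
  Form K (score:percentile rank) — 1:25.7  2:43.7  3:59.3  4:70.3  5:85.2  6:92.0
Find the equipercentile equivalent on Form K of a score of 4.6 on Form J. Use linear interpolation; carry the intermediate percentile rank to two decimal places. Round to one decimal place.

4.4

PR of 4.6 on Form J: 64.2 + (4.6 − 4)/(5 − 4) × (83.8 − 64.2) = 75.96
On Form K, PR 75.96 falls between score 4 (PR 70.3) and 5 (PR 85.2).
Interpolate: 4 + (75.96 − 70.3)/(85.2 − 70.3) × (5 − 4) = 4.4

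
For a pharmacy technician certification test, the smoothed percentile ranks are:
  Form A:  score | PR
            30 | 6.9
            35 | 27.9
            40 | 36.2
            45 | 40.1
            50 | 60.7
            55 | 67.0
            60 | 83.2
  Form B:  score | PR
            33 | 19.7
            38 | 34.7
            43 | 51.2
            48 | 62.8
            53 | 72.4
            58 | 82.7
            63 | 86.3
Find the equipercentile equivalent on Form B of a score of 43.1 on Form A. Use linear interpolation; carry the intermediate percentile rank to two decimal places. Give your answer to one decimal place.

PR of 43.1 on Form A: 36.2 + (43.1 − 40)/(45 − 40) × (40.1 − 36.2) = 38.62
On Form B, PR 38.62 falls between score 38 (PR 34.7) and 43 (PR 51.2).
Interpolate: 38 + (38.62 − 34.7)/(51.2 − 34.7) × (43 − 38) = 39.2

39.2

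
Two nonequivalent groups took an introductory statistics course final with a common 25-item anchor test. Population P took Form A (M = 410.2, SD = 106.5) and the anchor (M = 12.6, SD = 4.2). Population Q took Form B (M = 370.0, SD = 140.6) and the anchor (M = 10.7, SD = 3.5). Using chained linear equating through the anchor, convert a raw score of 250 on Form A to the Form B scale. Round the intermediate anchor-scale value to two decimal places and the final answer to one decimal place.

Form A → anchor (Population P): v = (4.2/106.5)(250 − 410.2) + 12.6 = 6.28
anchor → Form B (Population Q): y = (140.6/3.5)(6.28 − 10.7) + 370.0 = 192.4

192.4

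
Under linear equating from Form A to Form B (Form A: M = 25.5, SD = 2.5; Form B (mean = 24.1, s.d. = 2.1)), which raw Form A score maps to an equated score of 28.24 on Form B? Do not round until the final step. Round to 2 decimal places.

Invert y = (SD_Y/SD_X)(x − M_X) + M_Y:
x = (SD_X/SD_Y)(y − M_Y) + M_X = (2.5/2.1)(28.24 − 24.1) + 25.5
x = 1.190476 × 4.140 + 25.5 = 30.43

30.43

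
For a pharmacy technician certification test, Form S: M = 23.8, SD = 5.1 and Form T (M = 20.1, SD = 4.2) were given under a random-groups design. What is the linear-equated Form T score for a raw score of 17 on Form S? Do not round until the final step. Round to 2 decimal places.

Linear equating: y = (SD_Y/SD_X)(x − M_X) + M_Y
y = (4.2/5.1)(17 − 23.8) + 20.1
y = 0.823529 × -6.8 + 20.1 = -5.6000 + 20.1 = 14.50

14.50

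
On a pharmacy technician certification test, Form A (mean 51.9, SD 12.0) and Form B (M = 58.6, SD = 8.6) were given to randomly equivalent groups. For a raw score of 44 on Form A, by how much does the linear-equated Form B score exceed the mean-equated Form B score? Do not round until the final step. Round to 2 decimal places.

Mean-equated: 44 + (58.6 − 51.9) = 50.70
Linear-equated: (8.6/12.0)(44 − 51.9) + 58.6 = 52.938
Difference = 52.938 − 50.70 = 2.24

2.24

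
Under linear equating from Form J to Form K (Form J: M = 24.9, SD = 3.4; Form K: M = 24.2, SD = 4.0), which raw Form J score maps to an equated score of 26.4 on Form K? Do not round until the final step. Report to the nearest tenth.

26.8

Invert y = (SD_Y/SD_X)(x − M_X) + M_Y:
x = (SD_X/SD_Y)(y − M_Y) + M_X = (3.4/4.0)(26.4 − 24.2) + 24.9
x = 0.850000 × 2.200 + 24.9 = 26.8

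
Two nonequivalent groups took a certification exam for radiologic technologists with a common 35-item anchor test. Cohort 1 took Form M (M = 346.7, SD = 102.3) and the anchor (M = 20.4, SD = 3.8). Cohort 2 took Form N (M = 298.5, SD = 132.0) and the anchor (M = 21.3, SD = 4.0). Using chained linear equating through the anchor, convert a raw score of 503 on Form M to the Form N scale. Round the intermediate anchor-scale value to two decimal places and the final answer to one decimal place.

460.5

Form M → anchor (Cohort 1): v = (3.8/102.3)(503 − 346.7) + 20.4 = 26.21
anchor → Form N (Cohort 2): y = (132.0/4.0)(26.21 − 21.3) + 298.5 = 460.5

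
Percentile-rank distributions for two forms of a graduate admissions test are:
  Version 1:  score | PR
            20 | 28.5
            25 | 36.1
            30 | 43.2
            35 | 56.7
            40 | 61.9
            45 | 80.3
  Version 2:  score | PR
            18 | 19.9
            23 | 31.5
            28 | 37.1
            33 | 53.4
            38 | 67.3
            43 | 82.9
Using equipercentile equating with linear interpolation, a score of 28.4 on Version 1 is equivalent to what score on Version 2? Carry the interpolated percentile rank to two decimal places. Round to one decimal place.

PR of 28.4 on Version 1: 36.1 + (28.4 − 25)/(30 − 25) × (43.2 − 36.1) = 40.93
On Version 2, PR 40.93 falls between score 28 (PR 37.1) and 33 (PR 53.4).
Interpolate: 28 + (40.93 − 37.1)/(53.4 − 37.1) × (33 − 28) = 29.2

29.2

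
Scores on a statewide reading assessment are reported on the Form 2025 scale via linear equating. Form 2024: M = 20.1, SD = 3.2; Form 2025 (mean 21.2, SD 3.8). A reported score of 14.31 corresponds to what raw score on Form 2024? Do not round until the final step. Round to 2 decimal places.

Invert y = (SD_Y/SD_X)(x − M_X) + M_Y:
x = (SD_X/SD_Y)(y − M_Y) + M_X = (3.2/3.8)(14.31 − 21.2) + 20.1
x = 0.842105 × -6.890 + 20.1 = 14.30

14.30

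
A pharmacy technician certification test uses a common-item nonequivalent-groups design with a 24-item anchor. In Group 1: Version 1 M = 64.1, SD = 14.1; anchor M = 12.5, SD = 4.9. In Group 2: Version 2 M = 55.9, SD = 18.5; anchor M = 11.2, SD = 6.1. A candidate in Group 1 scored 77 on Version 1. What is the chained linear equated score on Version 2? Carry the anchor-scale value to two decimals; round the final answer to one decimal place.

Version 1 → anchor (Group 1): v = (4.9/14.1)(77 − 64.1) + 12.5 = 16.98
anchor → Version 2 (Group 2): y = (18.5/6.1)(16.98 − 11.2) + 55.9 = 73.4

73.4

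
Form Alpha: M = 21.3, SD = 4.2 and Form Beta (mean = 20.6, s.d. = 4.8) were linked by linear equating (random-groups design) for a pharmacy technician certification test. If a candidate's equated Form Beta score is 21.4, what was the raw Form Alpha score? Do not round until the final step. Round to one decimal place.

22.0

Invert y = (SD_Y/SD_X)(x − M_X) + M_Y:
x = (SD_X/SD_Y)(y − M_Y) + M_X = (4.2/4.8)(21.4 − 20.6) + 21.3
x = 0.875000 × 0.800 + 21.3 = 22.0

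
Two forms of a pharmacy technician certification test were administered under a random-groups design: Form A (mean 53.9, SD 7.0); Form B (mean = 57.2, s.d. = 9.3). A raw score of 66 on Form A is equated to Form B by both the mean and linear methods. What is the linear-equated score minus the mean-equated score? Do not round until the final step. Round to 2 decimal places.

3.98

Mean-equated: 66 + (57.2 − 53.9) = 69.30
Linear-equated: (9.3/7.0)(66 − 53.9) + 57.2 = 73.276
Difference = 73.276 − 69.30 = 3.98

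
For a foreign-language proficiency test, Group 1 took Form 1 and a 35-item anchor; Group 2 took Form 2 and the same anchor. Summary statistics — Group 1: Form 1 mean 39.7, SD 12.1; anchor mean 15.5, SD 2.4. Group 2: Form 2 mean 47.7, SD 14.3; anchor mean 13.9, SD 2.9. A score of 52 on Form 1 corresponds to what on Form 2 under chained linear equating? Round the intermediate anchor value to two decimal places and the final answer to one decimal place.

Form 1 → anchor (Group 1): v = (2.4/12.1)(52 − 39.7) + 15.5 = 17.94
anchor → Form 2 (Group 2): y = (14.3/2.9)(17.94 − 13.9) + 47.7 = 67.6

67.6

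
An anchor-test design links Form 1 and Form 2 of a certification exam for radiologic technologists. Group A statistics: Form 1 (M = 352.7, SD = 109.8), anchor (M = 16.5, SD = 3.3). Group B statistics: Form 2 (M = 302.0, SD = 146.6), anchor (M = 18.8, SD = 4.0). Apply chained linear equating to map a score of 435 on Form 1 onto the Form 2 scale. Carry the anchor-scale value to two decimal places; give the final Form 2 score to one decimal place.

308.2

Form 1 → anchor (Group A): v = (3.3/109.8)(435 − 352.7) + 16.5 = 18.97
anchor → Form 2 (Group B): y = (146.6/4.0)(18.97 − 18.8) + 302.0 = 308.2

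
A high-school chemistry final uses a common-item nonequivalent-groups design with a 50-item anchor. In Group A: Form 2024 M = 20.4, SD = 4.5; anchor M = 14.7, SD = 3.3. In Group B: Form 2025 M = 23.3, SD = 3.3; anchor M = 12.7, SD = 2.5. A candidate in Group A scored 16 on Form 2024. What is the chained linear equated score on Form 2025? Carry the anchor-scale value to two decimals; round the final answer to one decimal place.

21.7

Form 2024 → anchor (Group A): v = (3.3/4.5)(16 − 20.4) + 14.7 = 11.47
anchor → Form 2025 (Group B): y = (3.3/2.5)(11.47 − 12.7) + 23.3 = 21.7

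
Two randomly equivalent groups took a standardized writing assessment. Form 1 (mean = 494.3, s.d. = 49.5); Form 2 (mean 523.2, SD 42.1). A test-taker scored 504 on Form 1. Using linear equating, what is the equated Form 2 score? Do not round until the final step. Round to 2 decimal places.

531.45

Linear equating: y = (SD_Y/SD_X)(x − M_X) + M_Y
y = (42.1/49.5)(504 − 494.3) + 523.2
y = 0.850505 × 9.7 + 523.2 = 8.2499 + 523.2 = 531.45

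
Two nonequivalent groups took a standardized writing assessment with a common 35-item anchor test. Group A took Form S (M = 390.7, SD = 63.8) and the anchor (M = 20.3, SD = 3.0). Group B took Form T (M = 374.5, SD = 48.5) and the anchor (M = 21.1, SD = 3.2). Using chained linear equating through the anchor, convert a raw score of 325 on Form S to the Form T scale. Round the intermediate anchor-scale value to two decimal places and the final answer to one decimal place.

315.5

Form S → anchor (Group A): v = (3.0/63.8)(325 − 390.7) + 20.3 = 17.21
anchor → Form T (Group B): y = (48.5/3.2)(17.21 − 21.1) + 374.5 = 315.5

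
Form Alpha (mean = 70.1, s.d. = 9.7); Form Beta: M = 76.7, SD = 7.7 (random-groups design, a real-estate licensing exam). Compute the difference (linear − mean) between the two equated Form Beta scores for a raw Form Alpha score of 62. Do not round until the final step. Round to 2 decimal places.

1.67

Mean-equated: 62 + (76.7 − 70.1) = 68.60
Linear-equated: (7.7/9.7)(62 − 70.1) + 76.7 = 70.270
Difference = 70.270 − 68.60 = 1.67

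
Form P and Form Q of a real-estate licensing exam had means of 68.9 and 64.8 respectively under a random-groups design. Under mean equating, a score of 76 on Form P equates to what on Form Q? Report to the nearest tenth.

71.9

Mean equating: y = x + (M_Y − M_X) = 76 + (64.8 − 68.9) = 71.9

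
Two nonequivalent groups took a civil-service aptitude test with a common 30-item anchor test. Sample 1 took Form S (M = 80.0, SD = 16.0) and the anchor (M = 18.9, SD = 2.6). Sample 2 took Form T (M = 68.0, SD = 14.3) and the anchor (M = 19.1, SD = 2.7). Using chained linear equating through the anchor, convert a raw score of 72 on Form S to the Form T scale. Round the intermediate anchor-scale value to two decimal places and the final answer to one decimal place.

Form S → anchor (Sample 1): v = (2.6/16.0)(72 − 80.0) + 18.9 = 17.60
anchor → Form T (Sample 2): y = (14.3/2.7)(17.60 − 19.1) + 68.0 = 60.1

60.1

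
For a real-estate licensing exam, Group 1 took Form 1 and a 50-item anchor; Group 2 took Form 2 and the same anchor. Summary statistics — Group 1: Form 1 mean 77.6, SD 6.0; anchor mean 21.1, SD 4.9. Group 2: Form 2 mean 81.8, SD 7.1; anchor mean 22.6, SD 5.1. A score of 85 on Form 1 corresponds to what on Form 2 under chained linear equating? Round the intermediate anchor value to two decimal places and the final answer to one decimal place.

88.1

Form 1 → anchor (Group 1): v = (4.9/6.0)(85 − 77.6) + 21.1 = 27.14
anchor → Form 2 (Group 2): y = (7.1/5.1)(27.14 − 22.6) + 81.8 = 88.1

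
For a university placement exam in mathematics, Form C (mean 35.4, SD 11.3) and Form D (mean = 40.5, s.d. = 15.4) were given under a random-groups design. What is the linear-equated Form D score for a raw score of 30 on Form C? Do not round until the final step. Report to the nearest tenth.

33.1

Linear equating: y = (SD_Y/SD_X)(x − M_X) + M_Y
y = (15.4/11.3)(30 − 35.4) + 40.5
y = 1.362832 × -5.4 + 40.5 = -7.3593 + 40.5 = 33.1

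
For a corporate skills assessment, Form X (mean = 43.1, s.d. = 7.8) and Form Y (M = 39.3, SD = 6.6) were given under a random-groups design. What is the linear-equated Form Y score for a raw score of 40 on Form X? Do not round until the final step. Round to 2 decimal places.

36.68

Linear equating: y = (SD_Y/SD_X)(x − M_X) + M_Y
y = (6.6/7.8)(40 − 43.1) + 39.3
y = 0.846154 × -3.1 + 39.3 = -2.6231 + 39.3 = 36.68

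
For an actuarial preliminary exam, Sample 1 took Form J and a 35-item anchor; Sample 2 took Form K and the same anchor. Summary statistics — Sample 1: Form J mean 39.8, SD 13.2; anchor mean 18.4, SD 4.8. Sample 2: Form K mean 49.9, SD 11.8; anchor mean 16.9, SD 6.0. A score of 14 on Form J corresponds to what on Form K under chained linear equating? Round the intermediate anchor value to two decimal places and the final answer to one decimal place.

34.4

Form J → anchor (Sample 1): v = (4.8/13.2)(14 − 39.8) + 18.4 = 9.02
anchor → Form K (Sample 2): y = (11.8/6.0)(9.02 − 16.9) + 49.9 = 34.4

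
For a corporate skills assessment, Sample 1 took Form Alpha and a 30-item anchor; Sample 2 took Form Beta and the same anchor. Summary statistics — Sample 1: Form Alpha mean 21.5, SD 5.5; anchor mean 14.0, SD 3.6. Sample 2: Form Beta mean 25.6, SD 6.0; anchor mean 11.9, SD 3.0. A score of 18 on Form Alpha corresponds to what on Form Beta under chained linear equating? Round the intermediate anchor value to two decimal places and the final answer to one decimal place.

Form Alpha → anchor (Sample 1): v = (3.6/5.5)(18 − 21.5) + 14.0 = 11.71
anchor → Form Beta (Sample 2): y = (6.0/3.0)(11.71 − 11.9) + 25.6 = 25.2

25.2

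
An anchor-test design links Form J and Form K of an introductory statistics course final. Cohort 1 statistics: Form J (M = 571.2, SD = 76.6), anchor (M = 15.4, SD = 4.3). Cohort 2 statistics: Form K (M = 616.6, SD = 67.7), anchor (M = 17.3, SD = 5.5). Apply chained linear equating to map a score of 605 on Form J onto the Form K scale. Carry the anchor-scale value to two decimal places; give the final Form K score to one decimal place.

616.6

Form J → anchor (Cohort 1): v = (4.3/76.6)(605 − 571.2) + 15.4 = 17.30
anchor → Form K (Cohort 2): y = (67.7/5.5)(17.30 − 17.3) + 616.6 = 616.6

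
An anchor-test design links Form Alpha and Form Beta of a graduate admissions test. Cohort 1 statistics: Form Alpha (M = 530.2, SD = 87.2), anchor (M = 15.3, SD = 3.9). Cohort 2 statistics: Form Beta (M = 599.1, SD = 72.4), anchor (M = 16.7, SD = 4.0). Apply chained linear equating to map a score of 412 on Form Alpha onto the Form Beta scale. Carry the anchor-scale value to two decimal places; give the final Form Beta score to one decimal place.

478.0

Form Alpha → anchor (Cohort 1): v = (3.9/87.2)(412 − 530.2) + 15.3 = 10.01
anchor → Form Beta (Cohort 2): y = (72.4/4.0)(10.01 − 16.7) + 599.1 = 478.0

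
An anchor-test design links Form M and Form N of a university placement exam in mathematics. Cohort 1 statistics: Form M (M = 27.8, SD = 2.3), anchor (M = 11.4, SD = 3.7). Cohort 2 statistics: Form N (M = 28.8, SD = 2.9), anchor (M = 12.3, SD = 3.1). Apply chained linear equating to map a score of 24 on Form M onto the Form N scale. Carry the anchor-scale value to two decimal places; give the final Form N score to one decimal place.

22.2

Form M → anchor (Cohort 1): v = (3.7/2.3)(24 − 27.8) + 11.4 = 5.29
anchor → Form N (Cohort 2): y = (2.9/3.1)(5.29 − 12.3) + 28.8 = 22.2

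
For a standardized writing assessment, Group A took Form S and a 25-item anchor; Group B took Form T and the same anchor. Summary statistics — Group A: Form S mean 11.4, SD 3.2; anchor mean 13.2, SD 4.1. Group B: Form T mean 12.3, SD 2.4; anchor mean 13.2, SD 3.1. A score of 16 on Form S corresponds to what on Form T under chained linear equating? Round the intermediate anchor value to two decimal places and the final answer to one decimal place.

Form S → anchor (Group A): v = (4.1/3.2)(16 − 11.4) + 13.2 = 19.09
anchor → Form T (Group B): y = (2.4/3.1)(19.09 − 13.2) + 12.3 = 16.9

16.9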